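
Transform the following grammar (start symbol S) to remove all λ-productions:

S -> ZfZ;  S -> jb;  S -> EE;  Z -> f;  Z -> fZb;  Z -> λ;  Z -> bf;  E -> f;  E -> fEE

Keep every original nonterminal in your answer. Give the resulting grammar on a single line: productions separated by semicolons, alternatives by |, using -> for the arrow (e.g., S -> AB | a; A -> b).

S -> f | EE | Zf | fZ | jb | ZfZ; E -> f | fEE; Z -> f | bf | fb | fZb

Nullable set: {Z}.
S -> ZfZ: Z, Z nullable, giving Zf | ZfZ | f | fZ.
Drop Z -> λ.
Z -> fZb: Z nullable, giving fZb | fb.
Unchanged (no nullable symbols): S -> EE; S -> jb; E -> f; E -> fEE; Z -> bf; Z -> f.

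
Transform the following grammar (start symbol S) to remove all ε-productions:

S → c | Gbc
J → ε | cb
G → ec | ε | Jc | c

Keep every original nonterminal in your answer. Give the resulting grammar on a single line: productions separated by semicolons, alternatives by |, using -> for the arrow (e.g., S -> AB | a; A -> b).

Nullable set: {G, J}.
S -> Gbc: G nullable, giving Gbc | bc.
Drop G -> ε.
G -> Jc: J nullable, giving Jc | c.
Drop J -> ε.
Unchanged (no nullable symbols): S -> c; G -> c; G -> ec; J -> cb.

S -> c | bc | Gbc; G -> c | Jc | ec; J -> cb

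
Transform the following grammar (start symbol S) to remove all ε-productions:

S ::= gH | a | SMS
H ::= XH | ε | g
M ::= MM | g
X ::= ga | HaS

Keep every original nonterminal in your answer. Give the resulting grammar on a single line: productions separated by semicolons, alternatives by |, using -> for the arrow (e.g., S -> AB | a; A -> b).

S -> a | g | gH | SMS; H -> X | g | XH; M -> g | MM; X -> aS | ga | HaS

Nullable set: {H}.
S -> gH: H nullable, giving g | gH.
Drop H -> ε.
H -> XH: H nullable, giving X | XH.
X -> HaS: H nullable, giving HaS | aS.
Unchanged (no nullable symbols): S -> SMS; S -> a; H -> g; M -> MM; M -> g; X -> ga.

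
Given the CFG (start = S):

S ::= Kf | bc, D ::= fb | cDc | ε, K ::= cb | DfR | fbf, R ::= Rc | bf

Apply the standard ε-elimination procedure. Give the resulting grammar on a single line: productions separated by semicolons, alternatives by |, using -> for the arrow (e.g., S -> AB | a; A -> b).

S -> Kf | bc; D -> cc | fb | cDc; K -> cb | fR | DfR | fbf; R -> Rc | bf

Nullable set: {D}.
Drop D -> ε.
D -> cDc: D nullable, giving cDc | cc.
K -> DfR: D nullable, giving DfR | fR.
Unchanged (no nullable symbols): S -> Kf; S -> bc; D -> fb; K -> cb; K -> fbf; R -> Rc; R -> bf.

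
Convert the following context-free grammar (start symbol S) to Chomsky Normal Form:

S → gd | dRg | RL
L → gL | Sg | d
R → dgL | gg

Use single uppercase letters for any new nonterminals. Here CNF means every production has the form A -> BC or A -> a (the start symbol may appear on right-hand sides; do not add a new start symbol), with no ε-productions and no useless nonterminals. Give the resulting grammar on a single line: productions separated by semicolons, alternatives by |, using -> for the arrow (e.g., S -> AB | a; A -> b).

S -> AB | BD | RL; A -> g; B -> d; C -> AL; D -> RA; L -> d | AL | SA; R -> AA | BC

No ε-productions.
No unit productions to eliminate.
TERM: introduce B -> d, A -> g and substitute in every rule of length ≥2.
BIN: R -> BAL becomes R -> BC, C -> AL; S -> BRA becomes S -> BD, D -> RA.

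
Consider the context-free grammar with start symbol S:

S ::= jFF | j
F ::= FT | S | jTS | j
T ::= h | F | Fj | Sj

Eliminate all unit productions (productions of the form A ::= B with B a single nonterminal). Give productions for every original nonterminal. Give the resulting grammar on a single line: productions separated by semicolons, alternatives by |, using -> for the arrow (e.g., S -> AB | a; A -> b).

S -> j | jFF; F -> j | FT | jFF | jTS; T -> h | j | FT | Fj | Sj | jFF | jTS

Unit productions: F->S, T->F.
Unit pairs (A ⇒* B via units): (F,S), (T,F), (T,S).
S: inherits non-unit rules of {S} → j | jFF.
F: inherits non-unit rules of {F, S} → FT | j | jFF | jTS.
T: inherits non-unit rules of {F, S, T} → FT | Fj | Sj | h | j | jFF | jTS.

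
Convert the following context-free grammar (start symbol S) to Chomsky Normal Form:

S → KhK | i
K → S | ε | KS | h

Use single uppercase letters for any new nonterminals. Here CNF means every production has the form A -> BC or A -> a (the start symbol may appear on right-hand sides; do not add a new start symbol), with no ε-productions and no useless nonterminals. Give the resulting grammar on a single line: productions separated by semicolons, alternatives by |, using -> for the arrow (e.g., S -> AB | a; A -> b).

Nullable: {K}; after ε-elimination: S -> h | i | Kh | hK | KhK; K -> S | h | KS.
After unit-elimination: S -> h | i | Kh | hK | KhK; K -> h | i | KS | Kh | hK | KhK.
TERM: introduce A -> h and substitute in every rule of length ≥2.
BIN: K -> KAK becomes K -> KB, B -> AK; S -> KAK becomes S -> KC, C -> AK.

S -> h | i | AK | KA | KC; A -> h; B -> AK; C -> AK; K -> h | i | AK | KA | KB | KS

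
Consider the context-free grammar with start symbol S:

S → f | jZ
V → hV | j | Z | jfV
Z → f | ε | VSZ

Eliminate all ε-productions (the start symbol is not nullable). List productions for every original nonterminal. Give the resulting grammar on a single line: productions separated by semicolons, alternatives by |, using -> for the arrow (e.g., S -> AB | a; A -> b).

S -> f | j | jZ; V -> Z | h | j | hV | jf | jfV; Z -> S | f | SZ | VS | VSZ

Nullable set: {V, Z}.
S -> jZ: Z nullable, giving j | jZ.
V -> Z: Z nullable, giving Z.
V -> hV: V nullable, giving h | hV.
V -> jfV: V nullable, giving jf | jfV.
Drop Z -> ε.
Z -> VSZ: V, Z nullable, giving S | SZ | VS | VSZ.
Unchanged (no nullable symbols): S -> f; V -> j; Z -> f.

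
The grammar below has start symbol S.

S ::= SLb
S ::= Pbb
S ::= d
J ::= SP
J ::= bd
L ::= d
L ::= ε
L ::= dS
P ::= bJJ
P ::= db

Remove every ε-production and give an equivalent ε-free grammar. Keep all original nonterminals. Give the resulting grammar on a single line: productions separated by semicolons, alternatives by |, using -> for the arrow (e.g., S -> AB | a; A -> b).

Nullable set: {L}.
S -> SLb: L nullable, giving SLb | Sb.
Drop L -> ε.
Unchanged (no nullable symbols): S -> Pbb; S -> d; J -> SP; J -> bd; L -> d; L -> dS; P -> bJJ; P -> db.

S -> d | Sb | Pbb | SLb; J -> SP | bd; L -> d | dS; P -> db | bJJ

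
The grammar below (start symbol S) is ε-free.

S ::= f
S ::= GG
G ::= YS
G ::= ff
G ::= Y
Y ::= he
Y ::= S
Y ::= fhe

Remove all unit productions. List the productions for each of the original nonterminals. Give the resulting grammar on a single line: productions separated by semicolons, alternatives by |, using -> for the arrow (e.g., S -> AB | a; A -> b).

S -> f | GG; G -> f | GG | YS | ff | he | fhe; Y -> f | GG | he | fhe

Unit productions: G->Y, Y->S.
Unit pairs (A ⇒* B via units): (G,S), (G,Y), (Y,S).
S: inherits non-unit rules of {S} → GG | f.
G: inherits non-unit rules of {G, S, Y} → GG | YS | f | ff | fhe | he.
Y: inherits non-unit rules of {S, Y} → GG | f | fhe | he.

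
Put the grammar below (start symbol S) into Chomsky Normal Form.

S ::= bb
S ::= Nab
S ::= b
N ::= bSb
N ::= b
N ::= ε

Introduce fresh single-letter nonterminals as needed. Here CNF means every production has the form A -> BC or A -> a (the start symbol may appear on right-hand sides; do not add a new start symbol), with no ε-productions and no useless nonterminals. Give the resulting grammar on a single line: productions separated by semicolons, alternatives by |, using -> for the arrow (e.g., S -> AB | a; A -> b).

S -> b | AA | BA | ND; A -> b; B -> a; C -> SA; D -> BA; N -> b | AC

Nullable: {N}; after ε-elimination: S -> b | ab | bb | Nab; N -> b | bSb.
No unit productions to eliminate.
TERM: introduce B -> a, A -> b and substitute in every rule of length ≥2.
BIN: N -> ASA becomes N -> AC, C -> SA; S -> NBA becomes S -> ND, D -> BA.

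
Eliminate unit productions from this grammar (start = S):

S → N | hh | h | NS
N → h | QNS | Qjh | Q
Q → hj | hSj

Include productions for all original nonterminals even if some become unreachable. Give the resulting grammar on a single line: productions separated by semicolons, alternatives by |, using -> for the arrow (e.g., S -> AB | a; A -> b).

Unit productions: N->Q, S->N.
Unit pairs (A ⇒* B via units): (N,Q), (S,N), (S,Q).
S: inherits non-unit rules of {N, Q, S} → NS | QNS | Qjh | h | hSj | hh | hj.
N: inherits non-unit rules of {N, Q} → QNS | Qjh | h | hSj | hj.
Q: inherits non-unit rules of {Q} → hSj | hj.

S -> h | NS | hh | hj | QNS | Qjh | hSj; N -> h | hj | QNS | Qjh | hSj; Q -> hj | hSj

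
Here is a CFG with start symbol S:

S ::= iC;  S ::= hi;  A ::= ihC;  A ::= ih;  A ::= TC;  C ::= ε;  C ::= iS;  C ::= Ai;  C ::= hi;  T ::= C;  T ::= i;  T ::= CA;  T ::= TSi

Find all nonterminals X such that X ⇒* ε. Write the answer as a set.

Directly nullable (have an ε-rule): {C}.
T is nullable via T -> C (every symbol on the right is already known nullable).
A is nullable via A -> TC (every symbol on the right is already known nullable).
Not nullable: S — each has a terminal in every rule's right-hand side or depends on a non-nullable symbol.

{A, C, T}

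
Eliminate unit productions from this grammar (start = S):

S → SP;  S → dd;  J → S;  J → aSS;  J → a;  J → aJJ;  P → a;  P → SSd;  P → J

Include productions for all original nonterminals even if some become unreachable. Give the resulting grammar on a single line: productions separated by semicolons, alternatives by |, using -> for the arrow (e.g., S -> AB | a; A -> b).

S -> SP | dd; J -> a | SP | dd | aJJ | aSS; P -> a | SP | dd | SSd | aJJ | aSS

Unit productions: J->S, P->J.
Unit pairs (A ⇒* B via units): (J,S), (P,J), (P,S).
S: inherits non-unit rules of {S} → SP | dd.
J: inherits non-unit rules of {J, S} → SP | a | aJJ | aSS | dd.
P: inherits non-unit rules of {J, P, S} → SP | SSd | a | aJJ | aSS | dd.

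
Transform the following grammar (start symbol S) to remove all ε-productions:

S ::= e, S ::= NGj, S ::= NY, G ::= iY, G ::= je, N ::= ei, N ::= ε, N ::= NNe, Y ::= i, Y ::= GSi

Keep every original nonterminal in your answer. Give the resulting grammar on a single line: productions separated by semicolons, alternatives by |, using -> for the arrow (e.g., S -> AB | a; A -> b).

S -> Y | e | Gj | NY | NGj; G -> iY | je; N -> e | Ne | ei | NNe; Y -> i | GSi

Nullable set: {N}.
S -> NGj: N nullable, giving Gj | NGj.
S -> NY: N nullable, giving NY | Y.
Drop N -> ε.
N -> NNe: N, N nullable, giving NNe | Ne | e.
Unchanged (no nullable symbols): S -> e; G -> iY; G -> je; N -> ei; Y -> GSi; Y -> i.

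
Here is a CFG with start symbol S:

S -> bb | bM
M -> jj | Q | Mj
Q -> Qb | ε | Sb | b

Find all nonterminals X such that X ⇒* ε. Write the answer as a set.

{M, Q}

Directly nullable (have an ε-rule): {Q}.
M is nullable via M -> Q (every symbol on the right is already known nullable).
Not nullable: S — each has a terminal in every rule's right-hand side or depends on a non-nullable symbol.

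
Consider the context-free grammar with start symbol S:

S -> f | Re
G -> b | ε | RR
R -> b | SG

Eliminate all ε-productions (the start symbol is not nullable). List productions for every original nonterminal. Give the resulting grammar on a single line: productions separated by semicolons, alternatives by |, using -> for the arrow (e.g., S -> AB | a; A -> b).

Nullable set: {G}.
Drop G -> ε.
R -> SG: G nullable, giving S | SG.
Unchanged (no nullable symbols): S -> Re; S -> f; G -> RR; G -> b; R -> b.

S -> f | Re; G -> b | RR; R -> S | b | SG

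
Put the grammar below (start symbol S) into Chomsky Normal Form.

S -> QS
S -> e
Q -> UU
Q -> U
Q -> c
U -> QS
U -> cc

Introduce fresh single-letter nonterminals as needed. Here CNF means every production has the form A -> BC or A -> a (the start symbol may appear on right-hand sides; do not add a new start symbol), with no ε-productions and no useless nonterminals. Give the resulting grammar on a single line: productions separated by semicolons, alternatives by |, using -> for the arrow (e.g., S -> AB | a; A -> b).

S -> e | QS; A -> c; Q -> c | AA | QS | UU; U -> AA | QS

No ε-productions.
After unit-elimination: S -> e | QS; Q -> c | QS | UU | cc; U -> QS | cc.
TERM: introduce A -> c and substitute in every rule of length ≥2.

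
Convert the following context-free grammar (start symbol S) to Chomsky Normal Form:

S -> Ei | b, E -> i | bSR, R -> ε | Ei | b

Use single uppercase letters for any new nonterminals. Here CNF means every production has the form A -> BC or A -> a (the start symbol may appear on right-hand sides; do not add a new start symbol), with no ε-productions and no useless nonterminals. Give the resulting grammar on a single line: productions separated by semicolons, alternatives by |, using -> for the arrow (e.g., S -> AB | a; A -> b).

Nullable: {R}; after ε-elimination: S -> b | Ei; E -> i | bS | bSR; R -> b | Ei.
No unit productions to eliminate.
TERM: introduce A -> b, B -> i and substitute in every rule of length ≥2.
BIN: E -> ASR becomes E -> AC, C -> SR.

S -> b | EB; A -> b; B -> i; C -> SR; E -> i | AC | AS; R -> b | EB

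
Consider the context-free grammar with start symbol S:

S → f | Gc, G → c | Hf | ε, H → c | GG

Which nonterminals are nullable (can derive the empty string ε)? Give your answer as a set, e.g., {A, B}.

Directly nullable (have an ε-rule): {G}.
H is nullable via H -> GG (every symbol on the right is already known nullable).
Not nullable: S — each has a terminal in every rule's right-hand side or depends on a non-nullable symbol.

{G, H}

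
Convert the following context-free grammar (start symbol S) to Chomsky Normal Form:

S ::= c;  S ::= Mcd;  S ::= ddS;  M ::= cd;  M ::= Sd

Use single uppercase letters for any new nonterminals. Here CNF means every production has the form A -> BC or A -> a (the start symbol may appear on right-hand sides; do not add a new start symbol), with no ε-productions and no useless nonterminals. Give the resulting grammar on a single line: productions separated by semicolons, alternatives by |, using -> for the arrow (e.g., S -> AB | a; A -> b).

No ε-productions.
No unit productions to eliminate.
TERM: introduce B -> c, A -> d and substitute in every rule of length ≥2.
BIN: S -> AAS becomes S -> AC, C -> AS; S -> MBA becomes S -> MD, D -> BA.

S -> c | AC | MD; A -> d; B -> c; C -> AS; D -> BA; M -> BA | SA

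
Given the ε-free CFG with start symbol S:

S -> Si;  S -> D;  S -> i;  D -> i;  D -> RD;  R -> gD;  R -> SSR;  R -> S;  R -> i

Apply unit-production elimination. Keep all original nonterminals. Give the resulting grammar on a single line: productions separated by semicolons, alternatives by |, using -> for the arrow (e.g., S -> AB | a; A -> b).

S -> i | RD | Si; D -> i | RD; R -> i | RD | Si | gD | SSR

Unit productions: R->S, S->D.
Unit pairs (A ⇒* B via units): (R,D), (R,S), (S,D).
S: inherits non-unit rules of {D, S} → RD | Si | i.
D: inherits non-unit rules of {D} → RD | i.
R: inherits non-unit rules of {D, R, S} → RD | SSR | Si | gD | i.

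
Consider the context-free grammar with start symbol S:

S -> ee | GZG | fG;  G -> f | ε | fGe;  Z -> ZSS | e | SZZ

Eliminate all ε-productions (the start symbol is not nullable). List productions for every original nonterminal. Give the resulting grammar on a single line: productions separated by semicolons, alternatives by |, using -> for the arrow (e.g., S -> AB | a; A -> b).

S -> Z | f | GZ | ZG | ee | fG | GZG; G -> f | fe | fGe; Z -> e | SZZ | ZSS

Nullable set: {G}.
S -> GZG: G, G nullable, giving GZ | GZG | Z | ZG.
S -> fG: G nullable, giving f | fG.
Drop G -> ε.
G -> fGe: G nullable, giving fGe | fe.
Unchanged (no nullable symbols): S -> ee; G -> f; Z -> SZZ; Z -> ZSS; Z -> e.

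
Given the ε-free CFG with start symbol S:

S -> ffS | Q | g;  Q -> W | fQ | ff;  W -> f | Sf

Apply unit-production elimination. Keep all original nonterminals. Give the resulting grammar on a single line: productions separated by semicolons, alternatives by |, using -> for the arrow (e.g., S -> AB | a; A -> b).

Unit productions: Q->W, S->Q.
Unit pairs (A ⇒* B via units): (Q,W), (S,Q), (S,W).
S: inherits non-unit rules of {Q, S, W} → Sf | f | fQ | ff | ffS | g.
Q: inherits non-unit rules of {Q, W} → Sf | f | fQ | ff.
W: inherits non-unit rules of {W} → Sf | f.

S -> f | g | Sf | fQ | ff | ffS; Q -> f | Sf | fQ | ff; W -> f | Sf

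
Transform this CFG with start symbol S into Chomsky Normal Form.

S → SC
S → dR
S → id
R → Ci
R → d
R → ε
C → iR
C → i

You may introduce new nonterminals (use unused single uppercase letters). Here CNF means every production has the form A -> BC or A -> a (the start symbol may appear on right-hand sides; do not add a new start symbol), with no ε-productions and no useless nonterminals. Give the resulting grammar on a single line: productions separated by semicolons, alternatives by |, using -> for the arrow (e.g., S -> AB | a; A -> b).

S -> d | AB | BR | SC; A -> i; B -> d; C -> i | AR; R -> d | CA

Nullable: {R}; after ε-elimination: S -> d | SC | dR | id; C -> i | iR; R -> d | Ci.
No unit productions to eliminate.
TERM: introduce B -> d, A -> i and substitute in every rule of length ≥2.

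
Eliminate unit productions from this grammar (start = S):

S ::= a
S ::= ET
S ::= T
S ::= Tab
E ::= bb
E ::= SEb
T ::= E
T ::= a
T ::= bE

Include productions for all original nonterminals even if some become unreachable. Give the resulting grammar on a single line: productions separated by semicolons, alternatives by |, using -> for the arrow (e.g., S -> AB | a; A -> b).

S -> a | ET | bE | bb | SEb | Tab; E -> bb | SEb; T -> a | bE | bb | SEb

Unit productions: S->T, T->E.
Unit pairs (A ⇒* B via units): (S,E), (S,T), (T,E).
S: inherits non-unit rules of {E, S, T} → ET | SEb | Tab | a | bE | bb.
E: inherits non-unit rules of {E} → SEb | bb.
T: inherits non-unit rules of {E, T} → SEb | a | bE | bb.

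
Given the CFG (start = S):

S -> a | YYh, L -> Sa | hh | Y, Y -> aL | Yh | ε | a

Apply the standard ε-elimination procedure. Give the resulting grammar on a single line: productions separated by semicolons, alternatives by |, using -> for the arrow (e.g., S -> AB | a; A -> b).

S -> a | h | Yh | YYh; L -> Y | Sa | hh; Y -> a | h | Yh | aL

Nullable set: {L, Y}.
S -> YYh: Y, Y nullable, giving YYh | Yh | h.
L -> Y: Y nullable, giving Y.
Drop Y -> ε.
Y -> Yh: Y nullable, giving Yh | h.
Y -> aL: L nullable, giving a | aL.
Unchanged (no nullable symbols): S -> a; L -> Sa; L -> hh; Y -> a.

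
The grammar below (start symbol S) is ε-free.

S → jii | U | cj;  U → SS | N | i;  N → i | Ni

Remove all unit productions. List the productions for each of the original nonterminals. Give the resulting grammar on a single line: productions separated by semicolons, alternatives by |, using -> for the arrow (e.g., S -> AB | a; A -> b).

S -> i | Ni | SS | cj | jii; N -> i | Ni; U -> i | Ni | SS

Unit productions: S->U, U->N.
Unit pairs (A ⇒* B via units): (S,N), (S,U), (U,N).
S: inherits non-unit rules of {N, S, U} → Ni | SS | cj | i | jii.
N: inherits non-unit rules of {N} → Ni | i.
U: inherits non-unit rules of {N, U} → Ni | SS | i.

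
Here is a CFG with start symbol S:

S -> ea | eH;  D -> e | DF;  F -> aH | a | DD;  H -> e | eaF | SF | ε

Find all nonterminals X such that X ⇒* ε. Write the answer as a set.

{H}

Directly nullable (have an ε-rule): {H}.
Not nullable: D, F, S — each has a terminal in every rule's right-hand side or depends on a non-nullable symbol.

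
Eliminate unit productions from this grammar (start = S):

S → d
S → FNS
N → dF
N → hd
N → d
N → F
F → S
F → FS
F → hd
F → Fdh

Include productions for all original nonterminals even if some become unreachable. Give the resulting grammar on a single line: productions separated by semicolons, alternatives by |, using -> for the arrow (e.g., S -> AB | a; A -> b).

Unit productions: F->S, N->F.
Unit pairs (A ⇒* B via units): (F,S), (N,F), (N,S).
S: inherits non-unit rules of {S} → FNS | d.
F: inherits non-unit rules of {F, S} → FNS | FS | Fdh | d | hd.
N: inherits non-unit rules of {F, N, S} → FNS | FS | Fdh | d | dF | hd.

S -> d | FNS; F -> d | FS | hd | FNS | Fdh; N -> d | FS | dF | hd | FNS | Fdh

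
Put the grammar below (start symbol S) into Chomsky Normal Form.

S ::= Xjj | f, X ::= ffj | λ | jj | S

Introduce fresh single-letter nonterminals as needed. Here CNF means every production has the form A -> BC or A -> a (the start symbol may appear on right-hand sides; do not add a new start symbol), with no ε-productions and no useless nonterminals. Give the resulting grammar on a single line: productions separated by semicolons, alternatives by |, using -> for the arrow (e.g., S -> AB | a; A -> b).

S -> f | AA | XC; A -> j; B -> f; C -> AA; D -> BA; E -> AA; X -> f | AA | BD | XE

Nullable: {X}; after ε-elimination: S -> f | jj | Xjj; X -> S | jj | ffj.
After unit-elimination: S -> f | jj | Xjj; X -> f | jj | Xjj | ffj.
TERM: introduce B -> f, A -> j and substitute in every rule of length ≥2.
BIN: S -> XAA becomes S -> XC, C -> AA; X -> BBA becomes X -> BD, D -> BA; X -> XAA becomes X -> XE, E -> AA.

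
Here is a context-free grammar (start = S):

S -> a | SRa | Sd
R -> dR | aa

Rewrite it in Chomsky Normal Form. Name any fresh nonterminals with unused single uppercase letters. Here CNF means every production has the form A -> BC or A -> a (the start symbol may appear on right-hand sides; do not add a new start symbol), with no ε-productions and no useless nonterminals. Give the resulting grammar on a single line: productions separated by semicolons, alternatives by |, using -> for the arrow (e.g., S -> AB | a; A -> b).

S -> a | SB | SC; A -> a; B -> d; C -> RA; R -> AA | BR

No ε-productions.
No unit productions to eliminate.
TERM: introduce A -> a, B -> d and substitute in every rule of length ≥2.
BIN: S -> SRA becomes S -> SC, C -> RA.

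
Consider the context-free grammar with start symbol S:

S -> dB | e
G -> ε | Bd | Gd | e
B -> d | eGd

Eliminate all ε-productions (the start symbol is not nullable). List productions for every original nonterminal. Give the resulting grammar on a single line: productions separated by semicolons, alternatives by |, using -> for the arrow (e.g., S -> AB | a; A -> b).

S -> e | dB; B -> d | ed | eGd; G -> d | e | Bd | Gd

Nullable set: {G}.
B -> eGd: G nullable, giving eGd | ed.
Drop G -> ε.
G -> Gd: G nullable, giving Gd | d.
Unchanged (no nullable symbols): S -> dB; S -> e; B -> d; G -> Bd; G -> e.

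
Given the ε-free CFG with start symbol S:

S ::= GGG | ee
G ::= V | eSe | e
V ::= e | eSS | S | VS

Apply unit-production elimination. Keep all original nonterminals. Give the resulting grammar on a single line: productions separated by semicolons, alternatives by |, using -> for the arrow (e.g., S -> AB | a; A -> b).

Unit productions: G->V, V->S.
Unit pairs (A ⇒* B via units): (G,S), (G,V), (V,S).
S: inherits non-unit rules of {S} → GGG | ee.
G: inherits non-unit rules of {G, S, V} → GGG | VS | e | eSS | eSe | ee.
V: inherits non-unit rules of {S, V} → GGG | VS | e | eSS | ee.

S -> ee | GGG; G -> e | VS | ee | GGG | eSS | eSe; V -> e | VS | ee | GGG | eSS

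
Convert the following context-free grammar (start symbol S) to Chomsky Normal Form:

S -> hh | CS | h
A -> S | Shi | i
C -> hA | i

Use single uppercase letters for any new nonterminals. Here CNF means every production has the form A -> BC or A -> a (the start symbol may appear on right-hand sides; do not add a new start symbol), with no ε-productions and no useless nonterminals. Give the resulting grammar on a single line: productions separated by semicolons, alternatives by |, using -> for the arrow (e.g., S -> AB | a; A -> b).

No ε-productions.
After unit-elimination: S -> h | CS | hh; A -> h | i | CS | hh | Shi; C -> i | hA.
TERM: introduce B -> h, D -> i and substitute in every rule of length ≥2.
BIN: A -> SBD becomes A -> SE, E -> BD.

S -> h | BB | CS; A -> h | i | BB | CS | SE; B -> h; C -> i | BA; D -> i; E -> BD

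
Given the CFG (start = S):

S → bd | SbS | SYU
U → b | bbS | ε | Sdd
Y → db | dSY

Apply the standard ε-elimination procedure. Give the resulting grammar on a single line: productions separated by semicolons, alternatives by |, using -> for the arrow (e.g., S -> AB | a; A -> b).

S -> SY | bd | SYU | SbS; U -> b | Sdd | bbS; Y -> db | dSY

Nullable set: {U}.
S -> SYU: U nullable, giving SY | SYU.
Drop U -> ε.
Unchanged (no nullable symbols): S -> SbS; S -> bd; U -> Sdd; U -> b; U -> bbS; Y -> dSY; Y -> db.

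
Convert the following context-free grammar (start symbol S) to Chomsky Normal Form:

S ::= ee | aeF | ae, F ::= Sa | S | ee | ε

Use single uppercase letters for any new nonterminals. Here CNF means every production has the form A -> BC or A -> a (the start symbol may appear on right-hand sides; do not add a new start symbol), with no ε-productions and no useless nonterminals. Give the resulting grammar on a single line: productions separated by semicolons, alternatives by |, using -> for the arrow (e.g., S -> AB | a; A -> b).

Nullable: {F}; after ε-elimination: S -> ae | ee | aeF; F -> S | Sa | ee.
After unit-elimination: S -> ae | ee | aeF; F -> Sa | ae | ee | aeF.
TERM: introduce A -> a, B -> e and substitute in every rule of length ≥2.
BIN: F -> ABF becomes F -> AC, C -> BF; S -> ABF becomes S -> AD, D -> BF.

S -> AB | AD | BB; A -> a; B -> e; C -> BF; D -> BF; F -> AB | AC | BB | SA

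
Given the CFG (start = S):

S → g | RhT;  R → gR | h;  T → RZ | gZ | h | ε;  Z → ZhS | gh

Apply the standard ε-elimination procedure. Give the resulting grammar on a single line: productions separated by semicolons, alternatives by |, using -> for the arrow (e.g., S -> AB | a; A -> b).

S -> g | Rh | RhT; R -> h | gR; T -> h | RZ | gZ; Z -> gh | ZhS

Nullable set: {T}.
S -> RhT: T nullable, giving Rh | RhT.
Drop T -> ε.
Unchanged (no nullable symbols): S -> g; R -> gR; R -> h; T -> RZ; T -> gZ; T -> h; Z -> ZhS; Z -> gh.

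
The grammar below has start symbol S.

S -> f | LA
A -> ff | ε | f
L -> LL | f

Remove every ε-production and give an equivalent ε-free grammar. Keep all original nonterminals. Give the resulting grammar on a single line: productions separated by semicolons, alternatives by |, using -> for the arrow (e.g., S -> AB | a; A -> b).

S -> L | f | LA; A -> f | ff; L -> f | LL

Nullable set: {A}.
S -> LA: A nullable, giving L | LA.
Drop A -> ε.
Unchanged (no nullable symbols): S -> f; A -> f; A -> ff; L -> LL; L -> f.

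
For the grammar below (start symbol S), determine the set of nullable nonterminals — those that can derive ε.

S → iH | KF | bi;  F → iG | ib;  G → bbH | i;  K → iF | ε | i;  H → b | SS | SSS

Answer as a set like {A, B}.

Directly nullable (have an ε-rule): {K}.
Not nullable: F, G, H, S — each has a terminal in every rule's right-hand side or depends on a non-nullable symbol.

{K}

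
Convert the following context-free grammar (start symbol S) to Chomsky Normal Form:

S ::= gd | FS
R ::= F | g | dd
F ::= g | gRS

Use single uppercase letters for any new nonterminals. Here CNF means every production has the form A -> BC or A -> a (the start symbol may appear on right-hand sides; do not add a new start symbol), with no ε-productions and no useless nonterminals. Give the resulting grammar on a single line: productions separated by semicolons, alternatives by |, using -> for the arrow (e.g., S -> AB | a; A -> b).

No ε-productions.
After unit-elimination: S -> FS | gd; F -> g | gRS; R -> g | dd | gRS.
TERM: introduce B -> d, A -> g and substitute in every rule of length ≥2.
BIN: F -> ARS becomes F -> AC, C -> RS; R -> ARS becomes R -> AD, D -> RS.

S -> AB | FS; A -> g; B -> d; C -> RS; D -> RS; F -> g | AC; R -> g | AD | BB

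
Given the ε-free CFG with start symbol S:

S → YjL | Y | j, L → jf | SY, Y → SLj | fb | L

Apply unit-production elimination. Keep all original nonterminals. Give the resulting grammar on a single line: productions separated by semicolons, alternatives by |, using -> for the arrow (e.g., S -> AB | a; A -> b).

Unit productions: S->Y, Y->L.
Unit pairs (A ⇒* B via units): (S,L), (S,Y), (Y,L).
S: inherits non-unit rules of {L, S, Y} → SLj | SY | YjL | fb | j | jf.
L: inherits non-unit rules of {L} → SY | jf.
Y: inherits non-unit rules of {L, Y} → SLj | SY | fb | jf.

S -> j | SY | fb | jf | SLj | YjL; L -> SY | jf; Y -> SY | fb | jf | SLj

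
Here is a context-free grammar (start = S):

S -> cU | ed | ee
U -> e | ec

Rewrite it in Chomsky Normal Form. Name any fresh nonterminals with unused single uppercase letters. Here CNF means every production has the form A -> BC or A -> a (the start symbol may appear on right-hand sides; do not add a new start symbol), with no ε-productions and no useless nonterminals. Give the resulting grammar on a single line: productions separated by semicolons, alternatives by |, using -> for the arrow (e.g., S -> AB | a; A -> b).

S -> AU | BB | BC; A -> c; B -> e; C -> d; U -> e | BA

No ε-productions.
No unit productions to eliminate.
TERM: introduce A -> c, C -> d, B -> e and substitute in every rule of length ≥2.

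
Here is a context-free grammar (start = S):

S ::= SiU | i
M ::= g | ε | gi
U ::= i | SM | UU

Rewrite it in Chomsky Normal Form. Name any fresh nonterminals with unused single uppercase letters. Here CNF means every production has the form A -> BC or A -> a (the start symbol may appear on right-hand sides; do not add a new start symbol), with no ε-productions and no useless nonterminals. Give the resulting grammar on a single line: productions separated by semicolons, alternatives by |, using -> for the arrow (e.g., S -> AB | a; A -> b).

S -> i | SC; A -> g; B -> i; C -> BU; D -> BU; M -> g | AB; U -> i | SD | SM | UU

Nullable: {M}; after ε-elimination: S -> i | SiU; M -> g | gi; U -> S | i | SM | UU.
After unit-elimination: S -> i | SiU; M -> g | gi; U -> i | SM | UU | SiU.
TERM: introduce A -> g, B -> i and substitute in every rule of length ≥2.
BIN: S -> SBU becomes S -> SC, C -> BU; U -> SBU becomes U -> SD, D -> BU.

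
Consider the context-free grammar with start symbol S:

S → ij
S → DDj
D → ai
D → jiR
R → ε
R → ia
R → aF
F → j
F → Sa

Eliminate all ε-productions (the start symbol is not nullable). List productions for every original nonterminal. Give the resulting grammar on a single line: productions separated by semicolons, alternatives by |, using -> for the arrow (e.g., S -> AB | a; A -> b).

S -> ij | DDj; D -> ai | ji | jiR; F -> j | Sa; R -> aF | ia

Nullable set: {R}.
D -> jiR: R nullable, giving ji | jiR.
Drop R -> ε.
Unchanged (no nullable symbols): S -> DDj; S -> ij; D -> ai; F -> Sa; F -> j; R -> aF; R -> ia.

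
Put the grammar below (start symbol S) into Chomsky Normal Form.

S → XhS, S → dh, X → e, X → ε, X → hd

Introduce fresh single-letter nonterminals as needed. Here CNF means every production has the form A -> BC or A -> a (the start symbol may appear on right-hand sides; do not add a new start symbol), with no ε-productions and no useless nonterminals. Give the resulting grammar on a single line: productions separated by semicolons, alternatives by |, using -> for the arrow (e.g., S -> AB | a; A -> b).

S -> AS | BA | XC; A -> h; B -> d; C -> AS; X -> e | AB

Nullable: {X}; after ε-elimination: S -> dh | hS | XhS; X -> e | hd.
No unit productions to eliminate.
TERM: introduce B -> d, A -> h and substitute in every rule of length ≥2.
BIN: S -> XAS becomes S -> XC, C -> AS.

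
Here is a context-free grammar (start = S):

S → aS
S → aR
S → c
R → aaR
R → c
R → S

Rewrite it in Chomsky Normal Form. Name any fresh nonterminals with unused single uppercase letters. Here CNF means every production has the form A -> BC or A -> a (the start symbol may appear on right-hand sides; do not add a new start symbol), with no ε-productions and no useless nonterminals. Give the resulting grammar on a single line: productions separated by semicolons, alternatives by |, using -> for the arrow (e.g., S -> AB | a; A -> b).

S -> c | AR | AS; A -> a; B -> AR; R -> c | AB | AR | AS

No ε-productions.
After unit-elimination: S -> c | aR | aS; R -> c | aR | aS | aaR.
TERM: introduce A -> a and substitute in every rule of length ≥2.
BIN: R -> AAR becomes R -> AB, B -> AR.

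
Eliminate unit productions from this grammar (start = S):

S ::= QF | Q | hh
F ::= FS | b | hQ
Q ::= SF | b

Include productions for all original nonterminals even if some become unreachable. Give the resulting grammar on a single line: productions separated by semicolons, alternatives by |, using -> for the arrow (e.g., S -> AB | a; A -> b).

Unit productions: S->Q.
Unit pairs (A ⇒* B via units): (S,Q).
S: inherits non-unit rules of {Q, S} → QF | SF | b | hh.
F: inherits non-unit rules of {F} → FS | b | hQ.
Q: inherits non-unit rules of {Q} → SF | b.

S -> b | QF | SF | hh; F -> b | FS | hQ; Q -> b | SF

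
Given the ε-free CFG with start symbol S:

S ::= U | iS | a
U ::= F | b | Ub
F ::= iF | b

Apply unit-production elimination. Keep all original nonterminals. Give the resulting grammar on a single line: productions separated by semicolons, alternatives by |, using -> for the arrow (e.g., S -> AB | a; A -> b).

Unit productions: S->U, U->F.
Unit pairs (A ⇒* B via units): (S,F), (S,U), (U,F).
S: inherits non-unit rules of {F, S, U} → Ub | a | b | iF | iS.
F: inherits non-unit rules of {F} → b | iF.
U: inherits non-unit rules of {F, U} → Ub | b | iF.

S -> a | b | Ub | iF | iS; F -> b | iF; U -> b | Ub | iF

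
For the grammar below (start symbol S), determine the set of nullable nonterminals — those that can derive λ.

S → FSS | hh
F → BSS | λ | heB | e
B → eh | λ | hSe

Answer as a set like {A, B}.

Directly nullable (have an ε-rule): {B, F}.
Not nullable: S — each has a terminal in every rule's right-hand side or depends on a non-nullable symbol.

{B, F}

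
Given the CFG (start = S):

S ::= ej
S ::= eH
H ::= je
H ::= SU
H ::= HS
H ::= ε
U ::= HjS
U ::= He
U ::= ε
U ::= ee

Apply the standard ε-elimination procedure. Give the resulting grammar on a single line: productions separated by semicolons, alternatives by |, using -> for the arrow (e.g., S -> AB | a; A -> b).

Nullable set: {H, U}.
S -> eH: H nullable, giving e | eH.
Drop H -> ε.
H -> HS: H nullable, giving HS | S.
H -> SU: U nullable, giving S | SU.
Drop U -> ε.
U -> He: H nullable, giving He | e.
U -> HjS: H nullable, giving HjS | jS.
Unchanged (no nullable symbols): S -> ej; H -> je; U -> ee.

S -> e | eH | ej; H -> S | HS | SU | je; U -> e | He | ee | jS | HjS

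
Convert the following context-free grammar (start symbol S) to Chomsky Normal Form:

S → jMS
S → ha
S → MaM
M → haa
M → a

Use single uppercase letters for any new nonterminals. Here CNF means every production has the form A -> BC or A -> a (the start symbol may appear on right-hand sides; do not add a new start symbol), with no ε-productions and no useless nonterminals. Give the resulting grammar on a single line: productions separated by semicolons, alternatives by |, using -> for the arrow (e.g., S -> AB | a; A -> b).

No ε-productions.
No unit productions to eliminate.
TERM: introduce B -> a, A -> h, C -> j and substitute in every rule of length ≥2.
BIN: M -> ABB becomes M -> AD, D -> BB; S -> CMS becomes S -> CE, E -> MS; S -> MBM becomes S -> MF, F -> BM.

S -> AB | CE | MF; A -> h; B -> a; C -> j; D -> BB; E -> MS; F -> BM; M -> a | AD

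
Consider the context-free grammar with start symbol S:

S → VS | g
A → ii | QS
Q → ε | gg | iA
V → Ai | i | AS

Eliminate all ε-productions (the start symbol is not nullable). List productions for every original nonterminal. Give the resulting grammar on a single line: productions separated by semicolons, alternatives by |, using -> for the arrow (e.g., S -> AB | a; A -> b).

Nullable set: {Q}.
A -> QS: Q nullable, giving QS | S.
Drop Q -> ε.
Unchanged (no nullable symbols): S -> VS; S -> g; A -> ii; Q -> gg; Q -> iA; V -> AS; V -> Ai; V -> i.

S -> g | VS; A -> S | QS | ii; Q -> gg | iA; V -> i | AS | Ai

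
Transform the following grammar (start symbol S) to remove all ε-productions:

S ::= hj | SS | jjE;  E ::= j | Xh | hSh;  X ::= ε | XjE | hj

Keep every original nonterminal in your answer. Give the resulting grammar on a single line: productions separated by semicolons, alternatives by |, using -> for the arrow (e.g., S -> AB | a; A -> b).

S -> SS | hj | jjE; E -> h | j | Xh | hSh; X -> hj | jE | XjE

Nullable set: {X}.
E -> Xh: X nullable, giving Xh | h.
Drop X -> ε.
X -> XjE: X nullable, giving XjE | jE.
Unchanged (no nullable symbols): S -> SS; S -> hj; S -> jjE; E -> hSh; E -> j; X -> hj.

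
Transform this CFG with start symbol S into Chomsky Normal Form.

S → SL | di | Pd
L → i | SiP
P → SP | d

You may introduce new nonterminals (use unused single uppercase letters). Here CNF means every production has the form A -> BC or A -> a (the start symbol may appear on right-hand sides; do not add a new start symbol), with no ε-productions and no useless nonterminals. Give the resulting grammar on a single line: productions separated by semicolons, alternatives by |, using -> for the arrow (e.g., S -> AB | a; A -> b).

S -> BA | PB | SL; A -> i; B -> d; C -> AP; L -> i | SC; P -> d | SP

No ε-productions.
No unit productions to eliminate.
TERM: introduce B -> d, A -> i and substitute in every rule of length ≥2.
BIN: L -> SAP becomes L -> SC, C -> AP.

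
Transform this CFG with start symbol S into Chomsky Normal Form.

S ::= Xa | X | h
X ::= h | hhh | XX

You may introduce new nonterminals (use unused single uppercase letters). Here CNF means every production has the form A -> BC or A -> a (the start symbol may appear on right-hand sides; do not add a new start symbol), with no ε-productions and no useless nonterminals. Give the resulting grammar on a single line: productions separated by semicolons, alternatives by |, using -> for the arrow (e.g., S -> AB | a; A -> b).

No ε-productions.
After unit-elimination: S -> h | XX | Xa | hhh; X -> h | XX | hhh.
TERM: introduce A -> a, B -> h and substitute in every rule of length ≥2.
BIN: S -> BBB becomes S -> BC, C -> BB; X -> BBB becomes X -> BD, D -> BB.

S -> h | BC | XA | XX; A -> a; B -> h; C -> BB; D -> BB; X -> h | BD | XX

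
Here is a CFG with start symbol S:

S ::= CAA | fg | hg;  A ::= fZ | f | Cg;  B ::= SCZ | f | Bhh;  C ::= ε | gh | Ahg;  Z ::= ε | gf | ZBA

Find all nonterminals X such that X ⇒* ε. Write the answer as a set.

{C, Z}

Directly nullable (have an ε-rule): {C, Z}.
Not nullable: A, B, S — each has a terminal in every rule's right-hand side or depends on a non-nullable symbol.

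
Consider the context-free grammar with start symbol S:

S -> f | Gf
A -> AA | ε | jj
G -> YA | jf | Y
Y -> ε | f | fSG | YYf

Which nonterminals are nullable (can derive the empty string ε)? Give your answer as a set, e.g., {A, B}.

{A, G, Y}

Directly nullable (have an ε-rule): {A, Y}.
G is nullable via G -> Y (every symbol on the right is already known nullable).
Not nullable: S — each has a terminal in every rule's right-hand side or depends on a non-nullable symbol.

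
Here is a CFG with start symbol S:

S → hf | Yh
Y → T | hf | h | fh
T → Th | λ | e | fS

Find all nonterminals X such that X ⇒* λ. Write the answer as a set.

{T, Y}

Directly nullable (have an ε-rule): {T}.
Y is nullable via Y -> T (every symbol on the right is already known nullable).
Not nullable: S — each has a terminal in every rule's right-hand side or depends on a non-nullable symbol.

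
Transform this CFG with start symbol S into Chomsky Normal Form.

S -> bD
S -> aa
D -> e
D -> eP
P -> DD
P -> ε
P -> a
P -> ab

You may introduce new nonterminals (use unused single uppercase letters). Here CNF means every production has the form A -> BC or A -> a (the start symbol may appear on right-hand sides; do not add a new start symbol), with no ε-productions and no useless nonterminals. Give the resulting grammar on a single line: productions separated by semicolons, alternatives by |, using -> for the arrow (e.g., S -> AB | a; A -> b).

Nullable: {P}; after ε-elimination: S -> aa | bD; D -> e | eP; P -> a | DD | ab.
No unit productions to eliminate.
TERM: introduce B -> a, C -> b, A -> e and substitute in every rule of length ≥2.

S -> BB | CD; A -> e; B -> a; C -> b; D -> e | AP; P -> a | BC | DD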